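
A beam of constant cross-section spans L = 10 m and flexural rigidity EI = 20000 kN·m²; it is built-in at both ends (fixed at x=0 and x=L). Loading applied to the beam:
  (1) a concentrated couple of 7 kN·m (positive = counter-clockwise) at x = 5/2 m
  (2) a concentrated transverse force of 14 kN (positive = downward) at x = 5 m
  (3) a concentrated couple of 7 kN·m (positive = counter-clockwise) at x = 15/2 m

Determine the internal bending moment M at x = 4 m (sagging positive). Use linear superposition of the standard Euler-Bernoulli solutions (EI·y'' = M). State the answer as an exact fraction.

M(4) = 357/40 kN·m

Load 1 — applied couple M₀=7 kN·m at a=5/2 m (b=L-a=15/2):
  M_1 = R_Ax - M_A - M₀  [x>a] with R_A=63/80, M_A=-21/16 = (63/80)·4 - (-21/16) - 7 = -203/80 kN·m
Load 2 — point force P=14 kN at a=5 m (b=L-a=5):
  M_2 = Pb²(3a+b)x/L³ - Pab²/L²  [x≤a] = 14·5²·(3·5+5)·4/10³ - 14·5·5²/10² = 21/2 kN·m
Load 3 — applied couple M₀=7 kN·m at a=15/2 m (b=L-a=5/2):
  M_3 = R_Ax - M_A  [x≤a] with R_A=63/80, M_A=35/16 = (63/80)·4 - (35/16) = 77/80 kN·m
Superposition: M = Σ M_i = 357/40 kN·m ≈ 8.925000 kN·m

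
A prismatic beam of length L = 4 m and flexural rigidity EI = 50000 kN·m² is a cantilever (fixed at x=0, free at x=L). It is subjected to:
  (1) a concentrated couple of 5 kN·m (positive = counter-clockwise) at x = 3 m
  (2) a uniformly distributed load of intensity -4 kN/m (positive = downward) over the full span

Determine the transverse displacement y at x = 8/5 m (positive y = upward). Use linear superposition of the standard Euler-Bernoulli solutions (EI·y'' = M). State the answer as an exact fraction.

y(8/5) = 1466/1953125 m

Load 1 — applied couple M₀=5 kN·m at a=3 m (b=L-a=1):
  y_1 = M₀x²/(2EI)  [x≤a] = 5·(8/5)²/(2·50000) = 2/15625 m
Load 2 — uniform load w=-4 kN/m over full span:
  y_2 = -wx²(x²-4Lx+6L²)/(24EI) = -(-4)·(8/5)²·((8/5)²-4·4·(8/5)+6·4²)/(24·50000) = 1216/1953125 m
Superposition: y = Σ y_i = 1466/1953125 m ≈ 0.000751 m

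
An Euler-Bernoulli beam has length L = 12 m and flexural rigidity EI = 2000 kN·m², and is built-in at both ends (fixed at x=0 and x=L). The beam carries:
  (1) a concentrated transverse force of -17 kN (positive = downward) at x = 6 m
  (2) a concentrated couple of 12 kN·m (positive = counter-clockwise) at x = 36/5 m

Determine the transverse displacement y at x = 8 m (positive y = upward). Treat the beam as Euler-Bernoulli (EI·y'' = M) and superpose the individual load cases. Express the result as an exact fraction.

Load 1 — point force P=-17 kN at a=6 m (b=L-a=6):
  y_1 = -Pa²(L-x)²(3bL-(3b+a)(L-x))/(6L³EI)  [x>a] = -(-17)·6²·(12-8)²·(3·6·12-(3·6+6)·(12-8))/(6·12³·2000) = 17/300 m
Load 2 — applied couple M₀=12 kN·m at a=36/5 m (b=L-a=24/5):
  y_2 = (R_Ax³/6 - M_Ax²/2 - M₀(x-a)²/2)/EI  [x>a] with R_A=36/25, M_A=96/25 = ((36/25)·8³/6 - (96/25)·8²/2 - 12·(8-(36/5))²/2)/2000 = -6/3125 m
Superposition: y = Σ y_i = 2053/37500 m ≈ 0.054747 m

y(8) = 2053/37500 m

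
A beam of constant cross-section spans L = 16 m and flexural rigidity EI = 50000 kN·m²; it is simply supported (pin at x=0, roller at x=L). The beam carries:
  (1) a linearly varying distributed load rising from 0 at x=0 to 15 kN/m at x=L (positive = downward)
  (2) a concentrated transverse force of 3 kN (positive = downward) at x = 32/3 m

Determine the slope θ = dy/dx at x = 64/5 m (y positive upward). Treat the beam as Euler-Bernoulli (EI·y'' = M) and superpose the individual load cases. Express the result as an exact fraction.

θ(64/5) = 225856/10546875 rad

Load 1 — triangular load w₀=15 kN/m (0→w₀ over full span):
  θ_1 = -w₀(7L⁴-30L²x²+15x⁴)/(360LEI) = -15·(7·16⁴-30·16²·(64/5)²+15·(64/5)⁴)/(360·16·50000) = 24224/1171875 rad
Load 2 — point force P=3 kN at a=32/3 m (b=L-a=16/3):
  θ_2 = -Pa(2L²-6Lx+3x²+a²)/(6LEI)  [x>a] = -3·(32/3)·(2·16²-6·16·(64/5)+3·(64/5)²+(32/3)²)/(6·16·50000) = 1568/2109375 rad
Superposition: θ = Σ θ_i = 225856/10546875 rad ≈ 0.021414 rad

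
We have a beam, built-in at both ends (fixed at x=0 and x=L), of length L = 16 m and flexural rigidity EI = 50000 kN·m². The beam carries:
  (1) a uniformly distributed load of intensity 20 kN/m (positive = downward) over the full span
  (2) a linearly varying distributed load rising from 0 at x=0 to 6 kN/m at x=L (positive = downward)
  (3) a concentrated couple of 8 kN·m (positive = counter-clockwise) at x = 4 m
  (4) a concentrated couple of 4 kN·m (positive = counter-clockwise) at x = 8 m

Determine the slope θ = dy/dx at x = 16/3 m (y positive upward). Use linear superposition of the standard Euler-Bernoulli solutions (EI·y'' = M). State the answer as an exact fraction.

Load 1 — uniform load w=20 kN/m over full span:
  θ_1 = -wx(L-x)(L-2x)/(12EI) = -20·(16/3)·(16-(16/3))·(16-2·(16/3))/(12·50000) = -512/50625 rad
Load 2 — triangular load w₀=6 kN/m (0→w₀ over full span):
  θ_2 = -w₀(2x(L-x)(L-2x)(x+2L)+x²(L-x)²)/(120LEI) = -6·(2·(16/3)·(16-(16/3))·(16-2·(16/3))·((16/3)+2·16)+(16/3)²·(16-(16/3))²)/(120·16·50000) = -2048/1265625 rad
Load 3 — applied couple M₀=8 kN·m at a=4 m (b=L-a=12):
  θ_3 = (R_Ax²/2 - M_Ax - M₀(x-a))/EI  [x>a] with R_A=9/16, M_A=-3/2 = ((9/16)·(16/3)²/2 - (-3/2)·(16/3) - 8·((16/3)-4))/50000 = 1/9375 rad
Load 4 — applied couple M₀=4 kN·m at a=8 m (b=L-a=8):
  θ_4 = (R_Ax²/2 - M_Ax)/EI  [x≤a] with R_A=3/8, M_A=1 = ((3/8)·(16/3)²/2 - 1·(16/3))/50000 = 0 rad
Superposition: θ = Σ θ_i = -14713/1265625 rad ≈ -0.011625 rad

θ(16/3) = -14713/1265625 rad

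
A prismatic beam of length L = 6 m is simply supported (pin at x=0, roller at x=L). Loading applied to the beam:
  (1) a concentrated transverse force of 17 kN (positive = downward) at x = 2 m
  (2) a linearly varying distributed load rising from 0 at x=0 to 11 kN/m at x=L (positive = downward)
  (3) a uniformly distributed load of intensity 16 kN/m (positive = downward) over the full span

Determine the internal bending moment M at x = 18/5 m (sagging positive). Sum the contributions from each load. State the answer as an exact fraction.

M(18/5) = 13508/125 kN·m

Load 1 — point force P=17 kN at a=2 m (b=L-a=4):
  M_1 = Pa(L-x)/L  [x>a] = 17·2·(6-(18/5))/6 = 68/5 kN·m
Load 2 — triangular load w₀=11 kN/m (0→w₀ over full span):
  M_2 = w₀Lx/6 - w₀x³/(6L) = 11·6·(18/5)/6 - 11·(18/5)³/(6·6) = 3168/125 kN·m
Load 3 — uniform load w=16 kN/m over full span:
  M_3 = wx(L-x)/2 = 16·(18/5)·(6-(18/5))/2 = 1728/25 kN·m
Superposition: M = Σ M_i = 13508/125 kN·m ≈ 108.064000 kN·m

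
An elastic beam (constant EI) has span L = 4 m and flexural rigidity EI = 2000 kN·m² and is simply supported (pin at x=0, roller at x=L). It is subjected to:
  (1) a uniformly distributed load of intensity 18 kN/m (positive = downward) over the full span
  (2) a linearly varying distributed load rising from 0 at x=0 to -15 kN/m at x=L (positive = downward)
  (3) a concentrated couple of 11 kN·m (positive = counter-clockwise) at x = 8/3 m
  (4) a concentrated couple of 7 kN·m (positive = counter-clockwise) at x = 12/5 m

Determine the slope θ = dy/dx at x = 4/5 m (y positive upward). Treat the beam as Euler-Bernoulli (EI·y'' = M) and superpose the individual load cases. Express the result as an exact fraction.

θ(4/5) = -15953/1125000 rad

Load 1 — uniform load w=18 kN/m over full span:
  θ_1 = -w(L³-6Lx²+4x³)/(24EI) = -18·(4³-6·4·(4/5)²+4·(4/5)³)/(24·2000) = -297/15625 rad
Load 2 — triangular load w₀=-15 kN/m (0→w₀ over full span):
  θ_2 = -w₀(7L⁴-30L²x²+15x⁴)/(360LEI) = -(-15)·(7·4⁴-30·4²·(4/5)²+15·(4/5)⁴)/(360·4·2000) = 364/46875 rad
Load 3 — applied couple M₀=11 kN·m at a=8/3 m (b=L-a=4/3):
  θ_3 = (M₀x²/(2L)+C₁)/EI  [x≤a] with C₁=M₀(3b²-L²)/(6L)=-44/9 = (11·(4/5)²/(2·4)+(-44/9))/2000 = -451/225000 rad
Load 4 — applied couple M₀=7 kN·m at a=12/5 m (b=L-a=8/5):
  θ_4 = (M₀x²/(2L)+C₁)/EI  [x≤a] with C₁=M₀(3b²-L²)/(6L)=-182/75 = (7·(4/5)²/(2·4)+(-182/75))/2000 = -7/7500 rad
Superposition: θ = Σ θ_i = -15953/1125000 rad ≈ -0.014180 rad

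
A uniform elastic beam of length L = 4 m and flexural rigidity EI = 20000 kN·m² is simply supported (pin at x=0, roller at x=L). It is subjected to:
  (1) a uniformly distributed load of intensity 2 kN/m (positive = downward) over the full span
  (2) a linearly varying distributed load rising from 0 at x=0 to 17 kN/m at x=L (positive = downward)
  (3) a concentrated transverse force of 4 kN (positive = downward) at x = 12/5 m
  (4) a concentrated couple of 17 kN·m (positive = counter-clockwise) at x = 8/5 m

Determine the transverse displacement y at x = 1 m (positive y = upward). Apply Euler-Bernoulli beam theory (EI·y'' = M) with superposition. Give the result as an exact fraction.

y(1) = -309053/240000000 m

Load 1 — uniform load w=2 kN/m over full span:
  y_1 = -wx(L³-2Lx²+x³)/(24EI) = -2·1·(4³-2·4·1²+1³)/(24·20000) = -19/80000 m
Load 2 — triangular load w₀=17 kN/m (0→w₀ over full span):
  y_2 = -w₀x(7L⁴-10L²x²+3x⁴)/(360LEI) = -17·1·(7·4⁴-10·4²·1²+3·1⁴)/(360·4·20000) = -1853/1920000 m
Load 3 — point force P=4 kN at a=12/5 m (b=L-a=8/5):
  y_3 = -Pbx(L²-b²-x²)/(6LEI)  [x≤a] = -4·(8/5)·1·(4²-(8/5)²-1²)/(6·4·20000) = -311/1875000 m
Load 4 — applied couple M₀=17 kN·m at a=8/5 m (b=L-a=12/5):
  y_4 = (M₀x³/(6L)+C₁x)/EI  [x≤a] with C₁=M₀(3b²-L²)/(6L)=68/75 = (17·1³/(6·4)+(68/75)·1)/20000 = 323/4000000 m
Superposition: y = Σ y_i = -309053/240000000 m ≈ -0.001288 m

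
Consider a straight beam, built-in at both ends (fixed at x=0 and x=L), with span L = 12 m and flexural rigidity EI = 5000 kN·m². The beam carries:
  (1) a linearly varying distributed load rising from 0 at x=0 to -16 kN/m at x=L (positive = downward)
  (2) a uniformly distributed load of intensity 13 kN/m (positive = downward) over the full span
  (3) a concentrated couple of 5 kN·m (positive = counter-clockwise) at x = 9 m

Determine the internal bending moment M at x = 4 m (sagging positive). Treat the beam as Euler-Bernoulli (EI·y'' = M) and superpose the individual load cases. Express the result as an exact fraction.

M(4) = 20257/720 kN·m

Load 1 — triangular load w₀=-16 kN/m (0→w₀ over full span):
  M_1 = 3w₀Lx/20 - w₀L²/30 - w₀x³/(6L) = 3·(-16)·12·4/20 - (-16)·12²/30 - (-16)·4³/(6·12) = -1088/45 kN·m
Load 2 — uniform load w=13 kN/m over full span:
  M_2 = wLx/2 - wL²/12 - wx²/2 = 13·12·4/2 - 13·12²/12 - 13·4²/2 = 52 kN·m
Load 3 — applied couple M₀=5 kN·m at a=9 m (b=L-a=3):
  M_3 = R_Ax - M_A  [x≤a] with R_A=15/32, M_A=25/16 = (15/32)·4 - (25/16) = 5/16 kN·m
Superposition: M = Σ M_i = 20257/720 kN·m ≈ 28.134722 kN·m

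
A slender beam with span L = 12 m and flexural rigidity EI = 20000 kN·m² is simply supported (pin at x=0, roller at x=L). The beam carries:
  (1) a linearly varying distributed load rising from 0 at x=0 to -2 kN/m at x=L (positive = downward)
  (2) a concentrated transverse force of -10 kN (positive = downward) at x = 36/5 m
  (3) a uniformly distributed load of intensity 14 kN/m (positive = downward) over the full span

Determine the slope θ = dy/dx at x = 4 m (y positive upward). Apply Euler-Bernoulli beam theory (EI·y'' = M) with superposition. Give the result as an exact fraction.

Load 1 — triangular load w₀=-2 kN/m (0→w₀ over full span):
  θ_1 = -w₀(7L⁴-30L²x²+15x⁴)/(360LEI) = -(-2)·(7·12⁴-30·12²·4²+15·4⁴)/(360·12·20000) = 52/28125 rad
Load 2 — point force P=-10 kN at a=36/5 m (b=L-a=24/5):
  θ_2 = -Pb(L²-b²-3x²)/(6LEI)  [x≤a] = -(-10)·(24/5)·(12²-(24/5)²-3·4²)/(6·12·20000) = 38/15625 rad
Load 3 — uniform load w=14 kN/m over full span:
  θ_3 = -w(L³-6Lx²+4x³)/(24EI) = -14·(12³-6·12·4²+4·4³)/(24·20000) = -91/3750 rad
Superposition: θ = Σ θ_i = -5621/281250 rad ≈ -0.019986 rad

θ(4) = -5621/281250 rad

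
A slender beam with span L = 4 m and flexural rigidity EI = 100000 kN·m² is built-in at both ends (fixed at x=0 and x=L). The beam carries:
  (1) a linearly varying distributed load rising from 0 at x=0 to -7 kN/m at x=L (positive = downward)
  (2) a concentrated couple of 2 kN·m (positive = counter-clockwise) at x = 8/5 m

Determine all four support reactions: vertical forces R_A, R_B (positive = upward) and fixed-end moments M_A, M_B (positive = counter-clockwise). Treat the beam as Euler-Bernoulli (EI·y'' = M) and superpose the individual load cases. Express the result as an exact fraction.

Load 1 — triangular load w₀=-7 kN/m (0→w₀ over full span):
  R_A = 3w₀L/20 = 3·(-7)·4/20 = -21/5 kN
  M_A = w₀L²/30 = (-7)·4²/30 = -56/15 kN·m
  R_B = 7w₀L/20 = 7·(-7)·4/20 = -49/5 kN
  M_B = -w₀L²/20 = -(-7)·4²/20 = 28/5 kN·m
Load 2 — applied couple M₀=2 kN·m at a=8/5 m (b=L-a=12/5):
  R_A = 6M₀ab/L³ = 6·2·(8/5)·(12/5)/4³ = 18/25 kN
  M_A = M₀b(2a-b)/L² = 2·(12/5)·(2·(8/5)-(12/5))/4² = 6/25 kN·m
  R_B = -6M₀ab/L³ = -6·2·(8/5)·(12/5)/4³ = -18/25 kN
  M_B = M₀a(2b-a)/L² = 2·(8/5)·(2·(12/5)-(8/5))/4² = 16/25 kN·m
Superposition: R_A = -87/25 kN, M_A = -262/75 kN·m, R_B = -263/25 kN, M_B = 156/25 kN·m

R_A = -87/25 kN, M_A = -262/75 kN·m, R_B = -263/25 kN, M_B = 156/25 kN·m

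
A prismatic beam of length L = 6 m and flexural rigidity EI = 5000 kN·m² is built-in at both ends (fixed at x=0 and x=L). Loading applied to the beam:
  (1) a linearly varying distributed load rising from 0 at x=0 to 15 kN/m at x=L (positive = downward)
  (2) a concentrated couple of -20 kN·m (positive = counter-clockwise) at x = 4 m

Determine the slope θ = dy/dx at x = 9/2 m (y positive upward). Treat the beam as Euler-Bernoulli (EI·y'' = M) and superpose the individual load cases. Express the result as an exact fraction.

θ(9/2) = 2041/1280000 rad

Load 1 — triangular load w₀=15 kN/m (0→w₀ over full span):
  θ_1 = -w₀(2x(L-x)(L-2x)(x+2L)+x²(L-x)²)/(120LEI) = -15·(2·(9/2)·(6-(9/2))·(6-2·(9/2))·((9/2)+2·6)+(9/2)²·(6-(9/2))²)/(120·6·5000) = 3321/1280000 rad
Load 2 — applied couple M₀=-20 kN·m at a=4 m (b=L-a=2):
  θ_2 = (R_Ax²/2 - M_Ax - M₀(x-a))/EI  [x>a] with R_A=-40/9, M_A=-20/3 = ((-40/9)·(9/2)²/2 - (-20/3)·(9/2) - (-20)·((9/2)-4))/5000 = -1/1000 rad
Superposition: θ = Σ θ_i = 2041/1280000 rad ≈ 0.001595 rad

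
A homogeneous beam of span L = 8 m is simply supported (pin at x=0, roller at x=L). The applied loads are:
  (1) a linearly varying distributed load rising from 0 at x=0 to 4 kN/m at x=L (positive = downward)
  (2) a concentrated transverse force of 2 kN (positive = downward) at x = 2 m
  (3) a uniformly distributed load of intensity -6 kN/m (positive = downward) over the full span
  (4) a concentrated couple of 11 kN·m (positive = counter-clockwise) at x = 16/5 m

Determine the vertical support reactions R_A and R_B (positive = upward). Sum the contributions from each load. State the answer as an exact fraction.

R_A = -379/24 kN, R_B = -341/24 kN

Load 1 — triangular load w₀=4 kN/m (0→w₀ over full span):
  R_A = w₀L/6 = 4·8/6 = 16/3 kN
  R_B = w₀L/3 = 4·8/3 = 32/3 kN
Load 2 — point force P=2 kN at a=2 m (b=L-a=6):
  R_A = Pb/L = 2·6/8 = 3/2 kN
  R_B = Pa/L = 2·2/8 = 1/2 kN
Load 3 — uniform load w=-6 kN/m over full span:
  R_A = wL/2 = (-6)·8/2 = -24 kN
  R_B = wL/2 = (-6)·8/2 = -24 kN
Load 4 — applied couple M₀=11 kN·m at a=16/5 m (b=L-a=24/5):
  R_A = M₀/L = 11/8 kN
  R_B = -M₀/L = -11/8 kN
Superposition: R_A = -379/24 kN, R_B = -341/24 kN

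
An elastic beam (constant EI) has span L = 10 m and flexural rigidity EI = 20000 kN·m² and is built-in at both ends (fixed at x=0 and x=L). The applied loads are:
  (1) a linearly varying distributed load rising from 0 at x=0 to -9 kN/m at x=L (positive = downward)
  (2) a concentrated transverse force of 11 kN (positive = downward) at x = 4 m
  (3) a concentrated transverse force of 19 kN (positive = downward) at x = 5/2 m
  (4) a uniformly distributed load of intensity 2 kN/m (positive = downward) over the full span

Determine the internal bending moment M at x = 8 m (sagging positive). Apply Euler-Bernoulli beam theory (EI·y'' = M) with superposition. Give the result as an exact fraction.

M(8) = -91817/12000 kN·m

Load 1 — triangular load w₀=-9 kN/m (0→w₀ over full span):
  M_1 = 3w₀Lx/20 - w₀L²/30 - w₀x³/(6L) = 3·(-9)·10·8/20 - (-9)·10²/30 - (-9)·8³/(6·10) = -6/5 kN·m
Load 2 — point force P=11 kN at a=4 m (b=L-a=6):
  M_2 = Pa²(a+3b)(L-x)/L³ - Pa²b/L²  [x>a] = 11·4²·(4+3·6)·(10-8)/10³ - 11·4²·6/10² = -352/125 kN·m
Load 3 — point force P=19 kN at a=5/2 m (b=L-a=15/2):
  M_3 = Pa²(a+3b)(L-x)/L³ - Pa²b/L²  [x>a] = 19·(5/2)²·((5/2)+3·(15/2))·(10-8)/10³ - 19·(5/2)²·(15/2)/10² = -95/32 kN·m
Load 4 — uniform load w=2 kN/m over full span:
  M_4 = wLx/2 - wL²/12 - wx²/2 = 2·10·8/2 - 2·10²/12 - 2·8²/2 = -2/3 kN·m
Superposition: M = Σ M_i = -91817/12000 kN·m ≈ -7.651417 kN·m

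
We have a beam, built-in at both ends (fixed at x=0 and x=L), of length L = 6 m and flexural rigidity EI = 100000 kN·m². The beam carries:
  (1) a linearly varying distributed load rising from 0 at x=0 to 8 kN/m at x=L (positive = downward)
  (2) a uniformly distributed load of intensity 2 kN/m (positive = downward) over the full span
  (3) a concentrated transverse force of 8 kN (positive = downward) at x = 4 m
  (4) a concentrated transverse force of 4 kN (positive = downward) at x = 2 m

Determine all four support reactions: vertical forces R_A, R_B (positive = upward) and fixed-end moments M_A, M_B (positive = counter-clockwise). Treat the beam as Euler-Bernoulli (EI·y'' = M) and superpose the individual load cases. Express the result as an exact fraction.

Load 1 — triangular load w₀=8 kN/m (0→w₀ over full span):
  R_A = 3w₀L/20 = 3·8·6/20 = 36/5 kN
  M_A = w₀L²/30 = 8·6²/30 = 48/5 kN·m
  R_B = 7w₀L/20 = 7·8·6/20 = 84/5 kN
  M_B = -w₀L²/20 = -8·6²/20 = -72/5 kN·m
Load 2 — uniform load w=2 kN/m over full span:
  R_A = wL/2 = 2·6/2 = 6 kN
  M_A = wL²/12 = 2·6²/12 = 6 kN·m
  R_B = wL/2 = 2·6/2 = 6 kN
  M_B = -wL²/12 = -2·6²/12 = -6 kN·m
Load 3 — point force P=8 kN at a=4 m (b=L-a=2):
  R_A = Pb²(3a+b)/L³ = 8·2²·(3·4+2)/6³ = 56/27 kN
  M_A = Pab²/L² = 8·4·2²/6² = 32/9 kN·m
  R_B = Pa²(a+3b)/L³ = 8·4²·(4+3·2)/6³ = 160/27 kN
  M_B = -Pa²b/L² = -8·4²·2/6² = -64/9 kN·m
Load 4 — point force P=4 kN at a=2 m (b=L-a=4):
  R_A = Pb²(3a+b)/L³ = 4·4²·(3·2+4)/6³ = 80/27 kN
  M_A = Pab²/L² = 4·2·4²/6² = 32/9 kN·m
  R_B = Pa²(a+3b)/L³ = 4·2²·(2+3·4)/6³ = 28/27 kN
  M_B = -Pa²b/L² = -4·2²·4/6² = -16/9 kN·m
Superposition: R_A = 2462/135 kN, M_A = 1022/45 kN·m, R_B = 4018/135 kN, M_B = -1318/45 kN·m

R_A = 2462/135 kN, M_A = 1022/45 kN·m, R_B = 4018/135 kN, M_B = -1318/45 kN·m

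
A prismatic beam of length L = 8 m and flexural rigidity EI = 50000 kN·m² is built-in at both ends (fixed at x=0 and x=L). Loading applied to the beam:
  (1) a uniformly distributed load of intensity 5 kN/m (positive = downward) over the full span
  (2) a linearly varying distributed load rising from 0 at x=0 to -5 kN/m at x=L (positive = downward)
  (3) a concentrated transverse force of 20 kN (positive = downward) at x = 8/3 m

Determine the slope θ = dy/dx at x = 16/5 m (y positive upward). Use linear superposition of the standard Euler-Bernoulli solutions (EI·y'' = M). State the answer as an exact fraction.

θ(16/5) = -488/3515625 rad

Load 1 — uniform load w=5 kN/m over full span:
  θ_1 = -wx(L-x)(L-2x)/(12EI) = -5·(16/5)·(8-(16/5))·(8-2·(16/5))/(12·50000) = -16/78125 rad
Load 2 — triangular load w₀=-5 kN/m (0→w₀ over full span):
  θ_2 = -w₀(2x(L-x)(L-2x)(x+2L)+x²(L-x)²)/(120LEI) = -(-5)·(2·(16/5)·(8-(16/5))·(8-2·(16/5))·((16/5)+2·8)+(16/5)²·(8-(16/5))²)/(120·8·50000) = 48/390625 rad
Load 3 — point force P=20 kN at a=8/3 m (b=L-a=16/3):
  θ_3 = Pa²(L-x)(2bL-(3b+a)(L-x))/(2L³EI)  [x>a] = 20·(8/3)²·(8-(16/5))·(2·(16/3)·8-(3·(16/3)+(8/3))·(8-(16/5)))/(2·8³·50000) = -8/140625 rad
Superposition: θ = Σ θ_i = -488/3515625 rad ≈ -0.000139 rad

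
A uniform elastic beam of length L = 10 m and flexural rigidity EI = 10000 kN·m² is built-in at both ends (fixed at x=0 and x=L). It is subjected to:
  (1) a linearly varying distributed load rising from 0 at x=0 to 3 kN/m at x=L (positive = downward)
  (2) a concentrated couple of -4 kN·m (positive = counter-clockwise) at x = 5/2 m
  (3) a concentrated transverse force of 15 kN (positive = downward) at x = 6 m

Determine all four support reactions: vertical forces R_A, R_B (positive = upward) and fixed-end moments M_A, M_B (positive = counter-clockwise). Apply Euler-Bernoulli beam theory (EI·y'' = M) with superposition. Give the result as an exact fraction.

Load 1 — triangular load w₀=3 kN/m (0→w₀ over full span):
  R_A = 3w₀L/20 = 3·3·10/20 = 9/2 kN
  M_A = w₀L²/30 = 3·10²/30 = 10 kN·m
  R_B = 7w₀L/20 = 7·3·10/20 = 21/2 kN
  M_B = -w₀L²/20 = -3·10²/20 = -15 kN·m
Load 2 — applied couple M₀=-4 kN·m at a=5/2 m (b=L-a=15/2):
  R_A = 6M₀ab/L³ = 6·(-4)·(5/2)·(15/2)/10³ = -9/20 kN
  M_A = M₀b(2a-b)/L² = (-4)·(15/2)·(2·(5/2)-(15/2))/10² = 3/4 kN·m
  R_B = -6M₀ab/L³ = -6·(-4)·(5/2)·(15/2)/10³ = 9/20 kN
  M_B = M₀a(2b-a)/L² = (-4)·(5/2)·(2·(15/2)-(5/2))/10² = -5/4 kN·m
Load 3 — point force P=15 kN at a=6 m (b=L-a=4):
  R_A = Pb²(3a+b)/L³ = 15·4²·(3·6+4)/10³ = 132/25 kN
  M_A = Pab²/L² = 15·6·4²/10² = 72/5 kN·m
  R_B = Pa²(a+3b)/L³ = 15·6²·(6+3·4)/10³ = 243/25 kN
  M_B = -Pa²b/L² = -15·6²·4/10² = -108/5 kN·m
Superposition: R_A = 933/100 kN, M_A = 503/20 kN·m, R_B = 2067/100 kN, M_B = -757/20 kN·m

R_A = 933/100 kN, M_A = 503/20 kN·m, R_B = 2067/100 kN, M_B = -757/20 kN·m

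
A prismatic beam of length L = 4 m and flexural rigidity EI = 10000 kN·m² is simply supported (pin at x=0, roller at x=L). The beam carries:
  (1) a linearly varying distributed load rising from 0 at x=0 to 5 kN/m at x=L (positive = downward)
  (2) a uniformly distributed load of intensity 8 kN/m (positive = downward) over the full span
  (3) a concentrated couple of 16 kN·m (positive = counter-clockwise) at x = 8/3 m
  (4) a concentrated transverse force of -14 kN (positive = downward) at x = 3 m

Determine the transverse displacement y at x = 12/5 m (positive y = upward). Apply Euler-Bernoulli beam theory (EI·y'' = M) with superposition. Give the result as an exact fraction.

Load 1 — triangular load w₀=5 kN/m (0→w₀ over full span):
  y_1 = -w₀x(7L⁴-10L²x²+3x⁴)/(360LEI) = -5·(12/5)·(7·4⁴-10·4²·(12/5)²+3·(12/5)⁴)/(360·4·10000) = -4736/5859375 m
Load 2 — uniform load w=8 kN/m over full span:
  y_2 = -wx(L³-2Lx²+x³)/(24EI) = -8·(12/5)·(4³-2·4·(12/5)²+(12/5)³)/(24·10000) = -992/390625 m
Load 3 — applied couple M₀=16 kN·m at a=8/3 m (b=L-a=4/3):
  y_3 = (M₀x³/(6L)+C₁x)/EI  [x≤a] with C₁=M₀(3b²-L²)/(6L)=-64/9 = (16·(12/5)³/(6·4)+(-64/9)·(12/5))/10000 = -184/234375 m
Load 4 — point force P=-14 kN at a=3 m (b=L-a=1):
  y_4 = -Pbx(L²-b²-x²)/(6LEI)  [x≤a] = -(-14)·1·(12/5)·(4²-1²-(12/5)²)/(6·4·10000) = 1617/1250000 m
Superposition: y = Σ y_i = -88727/31250000 m ≈ -0.002839 m

y(12/5) = -88727/31250000 m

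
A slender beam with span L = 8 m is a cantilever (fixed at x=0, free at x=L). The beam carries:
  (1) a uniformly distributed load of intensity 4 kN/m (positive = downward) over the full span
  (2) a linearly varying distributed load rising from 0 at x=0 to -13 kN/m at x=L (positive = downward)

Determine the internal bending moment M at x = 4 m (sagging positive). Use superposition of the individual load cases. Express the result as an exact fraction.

Load 1 — uniform load w=4 kN/m over full span:
  M_1 = -w(L-x)²/2 = -4·(8-4)²/2 = -32 kN·m
Load 2 — triangular load w₀=-13 kN/m (0→w₀ over full span):
  M_2 = w₀Lx/2 - w₀L²/3 - w₀x³/(6L) = (-13)·8·4/2 - (-13)·8²/3 - (-13)·4³/(6·8) = 260/3 kN·m
Superposition: M = Σ M_i = 164/3 kN·m ≈ 54.666667 kN·m

M(4) = 164/3 kN·m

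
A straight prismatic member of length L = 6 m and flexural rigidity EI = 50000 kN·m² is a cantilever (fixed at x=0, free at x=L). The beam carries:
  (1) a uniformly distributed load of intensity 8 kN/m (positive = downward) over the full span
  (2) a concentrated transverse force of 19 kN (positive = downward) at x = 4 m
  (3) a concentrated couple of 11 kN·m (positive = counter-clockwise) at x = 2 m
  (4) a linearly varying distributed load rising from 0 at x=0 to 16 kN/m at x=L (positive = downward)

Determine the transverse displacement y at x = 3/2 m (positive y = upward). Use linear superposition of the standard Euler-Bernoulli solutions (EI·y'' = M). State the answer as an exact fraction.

Load 1 — uniform load w=8 kN/m over full span:
  y_1 = -wx²(x²-4Lx+6L²)/(24EI) = -8·(3/2)²·((3/2)²-4·6·(3/2)+6·6²)/(24·50000) = -2187/800000 m
Load 2 — point force P=19 kN at a=4 m (b=L-a=2):
  y_2 = -Px²(3a-x)/(6EI)  [x≤a] = -19·(3/2)²·(3·4-(3/2))/(6·50000) = -1197/800000 m
Load 3 — applied couple M₀=11 kN·m at a=2 m (b=L-a=4):
  y_3 = M₀x²/(2EI)  [x≤a] = 11·(3/2)²/(2·50000) = 99/400000 m
Load 4 — triangular load w₀=16 kN/m (0→w₀ over full span):
  y_4 = (w₀Lx³/12-w₀L²x²/6-w₀x⁵/(120L))/EI = (16·6·(3/2)³/12-16·6²·(3/2)²/6-16·(3/2)⁵/(120·6))/50000 = -30267/8000000 m
Superposition: y = Σ y_i = -62127/8000000 m ≈ -0.007766 m

y(3/2) = -62127/8000000 m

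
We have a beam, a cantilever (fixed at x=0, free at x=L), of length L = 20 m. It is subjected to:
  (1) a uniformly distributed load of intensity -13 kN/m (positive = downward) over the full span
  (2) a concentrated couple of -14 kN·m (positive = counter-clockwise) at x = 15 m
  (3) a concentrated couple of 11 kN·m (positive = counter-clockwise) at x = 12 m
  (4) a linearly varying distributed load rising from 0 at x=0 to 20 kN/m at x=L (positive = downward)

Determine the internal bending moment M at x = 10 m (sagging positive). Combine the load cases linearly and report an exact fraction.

M(10) = -559/3 kN·m

Load 1 — uniform load w=-13 kN/m over full span:
  M_1 = -w(L-x)²/2 = -(-13)·(20-10)²/2 = 650 kN·m
Load 2 — applied couple M₀=-14 kN·m at a=15 m (b=L-a=5):
  M_2 = M₀  [x≤a] = (-14) = -14 kN·m
Load 3 — applied couple M₀=11 kN·m at a=12 m (b=L-a=8):
  M_3 = M₀  [x≤a] = 11 = 11 kN·m
Load 4 — triangular load w₀=20 kN/m (0→w₀ over full span):
  M_4 = w₀Lx/2 - w₀L²/3 - w₀x³/(6L) = 20·20·10/2 - 20·20²/3 - 20·10³/(6·20) = -2500/3 kN·m
Superposition: M = Σ M_i = -559/3 kN·m ≈ -186.333333 kN·m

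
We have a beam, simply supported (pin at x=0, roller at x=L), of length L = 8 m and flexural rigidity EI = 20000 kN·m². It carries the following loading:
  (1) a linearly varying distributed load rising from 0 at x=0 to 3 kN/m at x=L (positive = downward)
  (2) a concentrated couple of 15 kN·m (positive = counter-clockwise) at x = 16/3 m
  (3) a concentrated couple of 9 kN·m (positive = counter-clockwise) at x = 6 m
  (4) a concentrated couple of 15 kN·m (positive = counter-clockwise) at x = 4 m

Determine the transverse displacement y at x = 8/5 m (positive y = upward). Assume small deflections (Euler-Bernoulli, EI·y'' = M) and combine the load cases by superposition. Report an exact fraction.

y(8/5) = -2031893/468750000 m

Load 1 — triangular load w₀=3 kN/m (0→w₀ over full span):
  y_1 = -w₀x(7L⁴-10L²x²+3x⁴)/(360LEI) = -3·(8/5)·(7·8⁴-10·8²·(8/5)²+3·(8/5)⁴)/(360·8·20000) = -22016/9765625 m
Load 2 — applied couple M₀=15 kN·m at a=16/3 m (b=L-a=8/3):
  y_2 = (M₀x³/(6L)+C₁x)/EI  [x≤a] with C₁=M₀(3b²-L²)/(6L)=-40/3 = (15·(8/5)³/(6·8)+(-40/3)·(8/5))/20000 = -47/46875 m
Load 3 — applied couple M₀=9 kN·m at a=6 m (b=L-a=2):
  y_3 = (M₀x³/(6L)+C₁x)/EI  [x≤a] with C₁=M₀(3b²-L²)/(6L)=-39/4 = (9·(8/5)³/(6·8)+(-39/4)·(8/5))/20000 = -927/1250000 m
Load 4 — applied couple M₀=15 kN·m at a=4 m (b=L-a=4):
  y_4 = (M₀x³/(6L)+C₁x)/EI  [x≤a] with C₁=M₀(3b²-L²)/(6L)=-5 = (15·(8/5)³/(6·8)+(-5)·(8/5))/20000 = -21/62500 m
Superposition: y = Σ y_i = -2031893/468750000 m ≈ -0.004335 m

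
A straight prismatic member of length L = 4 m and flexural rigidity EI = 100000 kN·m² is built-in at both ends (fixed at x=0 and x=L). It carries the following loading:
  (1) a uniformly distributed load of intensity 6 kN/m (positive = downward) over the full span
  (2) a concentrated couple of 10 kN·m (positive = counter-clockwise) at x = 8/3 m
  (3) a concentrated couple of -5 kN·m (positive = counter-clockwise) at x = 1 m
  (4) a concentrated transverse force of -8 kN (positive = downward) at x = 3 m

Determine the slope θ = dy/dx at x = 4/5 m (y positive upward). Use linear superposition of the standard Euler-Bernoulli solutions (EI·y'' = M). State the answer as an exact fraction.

Load 1 — uniform load w=6 kN/m over full span:
  θ_1 = -wx(L-x)(L-2x)/(12EI) = -6·(4/5)·(4-(4/5))·(4-2·(4/5))/(12·100000) = -12/390625 rad
Load 2 — applied couple M₀=10 kN·m at a=8/3 m (b=L-a=4/3):
  θ_2 = (R_Ax²/2 - M_Ax)/EI  [x≤a] with R_A=10/3, M_A=10/3 = ((10/3)·(4/5)²/2 - (10/3)·(4/5))/100000 = -1/62500 rad
Load 3 — applied couple M₀=-5 kN·m at a=1 m (b=L-a=3):
  θ_3 = (R_Ax²/2 - M_Ax)/EI  [x≤a] with R_A=-45/32, M_A=15/16 = ((-45/32)·(4/5)²/2 - (15/16)·(4/5))/100000 = -3/250000 rad
Load 4 — point force P=-8 kN at a=3 m (b=L-a=1):
  θ_4 = -Pb²x(2aL-(3a+b)x)/(2L³EI)  [x≤a] = -(-8)·1²·(4/5)·(2·3·4-(3·3+1)·(4/5))/(2·4³·100000) = 1/125000 rad
Superposition: θ = Σ θ_i = -317/6250000 rad ≈ -0.000051 rad

θ(4/5) = -317/6250000 rad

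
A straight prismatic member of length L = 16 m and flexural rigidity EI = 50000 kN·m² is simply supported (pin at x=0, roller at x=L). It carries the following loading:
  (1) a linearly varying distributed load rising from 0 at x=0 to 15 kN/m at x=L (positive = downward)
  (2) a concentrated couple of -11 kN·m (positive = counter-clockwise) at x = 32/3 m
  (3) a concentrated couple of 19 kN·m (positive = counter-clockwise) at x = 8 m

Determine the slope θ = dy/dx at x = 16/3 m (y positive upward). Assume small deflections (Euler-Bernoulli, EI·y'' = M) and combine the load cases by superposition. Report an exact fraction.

θ(16/3) = -26057/2025000 rad

Load 1 — triangular load w₀=15 kN/m (0→w₀ over full span):
  θ_1 = -w₀(7L⁴-30L²x²+15x⁴)/(360LEI) = -15·(7·16⁴-30·16²·(16/3)²+15·(16/3)⁴)/(360·16·50000) = -3328/253125 rad
Load 2 — applied couple M₀=-11 kN·m at a=32/3 m (b=L-a=16/3):
  θ_2 = (M₀x²/(2L)+C₁)/EI  [x≤a] with C₁=M₀(3b²-L²)/(6L)=176/9 = ((-11)·(16/3)²/(2·16)+(176/9))/50000 = 11/56250 rad
Load 3 — applied couple M₀=19 kN·m at a=8 m (b=L-a=8):
  θ_3 = (M₀x²/(2L)+C₁)/EI  [x≤a] with C₁=M₀(3b²-L²)/(6L)=-38/3 = (19·(16/3)²/(2·16)+(-38/3))/50000 = 19/225000 rad
Superposition: θ = Σ θ_i = -26057/2025000 rad ≈ -0.012868 rad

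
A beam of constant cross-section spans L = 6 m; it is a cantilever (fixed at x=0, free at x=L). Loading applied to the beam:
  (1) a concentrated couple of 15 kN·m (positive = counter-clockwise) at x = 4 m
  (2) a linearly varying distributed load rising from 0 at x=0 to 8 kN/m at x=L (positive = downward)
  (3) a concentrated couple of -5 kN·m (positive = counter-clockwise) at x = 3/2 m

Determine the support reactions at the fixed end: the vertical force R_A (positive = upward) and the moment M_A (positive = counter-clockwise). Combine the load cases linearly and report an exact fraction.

Load 1 — applied couple M₀=15 kN·m at a=4 m (b=L-a=2):
  R_A = 0 kN
  M_A = -M₀ = -15 kN·m
Load 2 — triangular load w₀=8 kN/m (0→w₀ over full span):
  R_A = w₀L/2 = 8·6/2 = 24 kN
  M_A = w₀L²/3 = 8·6²/3 = 96 kN·m
Load 3 — applied couple M₀=-5 kN·m at a=3/2 m (b=L-a=9/2):
  R_A = 0 kN
  M_A = -M₀ = -(-5) = 5 kN·m
Superposition: R_A = 24 kN, M_A = 86 kN·m

R_A = 24 kN, M_A = 86 kN·m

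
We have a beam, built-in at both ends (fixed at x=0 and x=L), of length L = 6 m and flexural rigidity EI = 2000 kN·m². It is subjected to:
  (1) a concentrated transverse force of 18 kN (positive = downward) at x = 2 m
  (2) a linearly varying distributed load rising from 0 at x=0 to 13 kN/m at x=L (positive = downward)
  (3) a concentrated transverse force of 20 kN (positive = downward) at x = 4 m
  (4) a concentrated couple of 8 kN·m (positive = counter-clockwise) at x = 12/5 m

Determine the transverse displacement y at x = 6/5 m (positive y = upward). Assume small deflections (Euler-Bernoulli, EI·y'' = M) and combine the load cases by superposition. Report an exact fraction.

y(6/5) = -60446/5859375 m

Load 1 — point force P=18 kN at a=2 m (b=L-a=4):
  y_1 = -Pb²x²(3aL-(3a+b)x)/(6L³EI)  [x≤a] = -18·4²·(6/5)²·(3·2·6-(3·2+4)·(6/5))/(6·6³·2000) = -12/3125 m
Load 2 — triangular load w₀=13 kN/m (0→w₀ over full span):
  y_2 = -w₀x²(L-x)²(x+2L)/(120LEI) = -13·(6/5)²·(6-(6/5))²·((6/5)+2·6)/(120·6·2000) = -7722/1953125 m
Load 3 — point force P=20 kN at a=4 m (b=L-a=2):
  y_3 = -Pb²x²(3aL-(3a+b)x)/(6L³EI)  [x≤a] = -20·2²·(6/5)²·(3·4·6-(3·4+2)·(6/5))/(6·6³·2000) = -23/9375 m
Load 4 — applied couple M₀=8 kN·m at a=12/5 m (b=L-a=18/5):
  y_4 = (R_Ax³/6 - M_Ax²/2)/EI  [x≤a] with R_A=48/25, M_A=24/25 = ((48/25)·(6/5)³/6 - (24/25)·(6/5)²/2)/2000 = -27/390625 m
Superposition: y = Σ y_i = -60446/5859375 m ≈ -0.010316 m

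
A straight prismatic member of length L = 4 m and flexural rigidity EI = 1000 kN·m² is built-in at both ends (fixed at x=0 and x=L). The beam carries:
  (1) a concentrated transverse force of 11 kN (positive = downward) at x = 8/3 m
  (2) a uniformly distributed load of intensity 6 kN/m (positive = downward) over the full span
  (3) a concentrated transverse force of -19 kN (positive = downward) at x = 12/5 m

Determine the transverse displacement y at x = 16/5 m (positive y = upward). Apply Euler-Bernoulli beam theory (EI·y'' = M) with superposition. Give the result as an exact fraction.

y(16/5) = -91372/158203125 m

Load 1 — point force P=11 kN at a=8/3 m (b=L-a=4/3):
  y_1 = -Pa²(L-x)²(3bL-(3b+a)(L-x))/(6L³EI)  [x>a] = -11·(8/3)²·(4-(16/5))²·(3·(4/3)·4-(3·(4/3)+(8/3))·(4-(16/5)))/(6·4³·1000) = -352/253125 m
Load 2 — uniform load w=6 kN/m over full span:
  y_2 = -wx²(L-x)²/(24EI) = -6·(16/5)²·(4-(16/5))²/(24·1000) = -128/78125 m
Load 3 — point force P=-19 kN at a=12/5 m (b=L-a=8/5):
  y_3 = -Pa²(L-x)²(3bL-(3b+a)(L-x))/(6L³EI)  [x>a] = -(-19)·(12/5)²·(4-(16/5))²·(3·(8/5)·4-(3·(8/5)+(12/5))·(4-(16/5)))/(6·4³·1000) = 4788/1953125 m
Superposition: y = Σ y_i = -91372/158203125 m ≈ -0.000578 m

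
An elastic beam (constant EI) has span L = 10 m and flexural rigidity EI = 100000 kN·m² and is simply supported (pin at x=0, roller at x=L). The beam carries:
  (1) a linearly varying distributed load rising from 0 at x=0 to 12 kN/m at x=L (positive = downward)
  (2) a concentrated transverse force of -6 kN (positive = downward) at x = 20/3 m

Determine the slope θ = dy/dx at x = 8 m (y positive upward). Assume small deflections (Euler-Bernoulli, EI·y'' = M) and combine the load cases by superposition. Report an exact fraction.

θ(8) = 5833/3375000 rad

Load 1 — triangular load w₀=12 kN/m (0→w₀ over full span):
  θ_1 = -w₀(7L⁴-30L²x²+15x⁴)/(360LEI) = -12·(7·10⁴-30·10²·8²+15·8⁴)/(360·10·100000) = 757/375000 rad
Load 2 — point force P=-6 kN at a=20/3 m (b=L-a=10/3):
  θ_2 = -Pa(2L²-6Lx+3x²+a²)/(6LEI)  [x>a] = -(-6)·(20/3)·(2·10²-6·10·8+3·8²+(20/3)²)/(6·10·100000) = -49/168750 rad
Superposition: θ = Σ θ_i = 5833/3375000 rad ≈ 0.001728 rad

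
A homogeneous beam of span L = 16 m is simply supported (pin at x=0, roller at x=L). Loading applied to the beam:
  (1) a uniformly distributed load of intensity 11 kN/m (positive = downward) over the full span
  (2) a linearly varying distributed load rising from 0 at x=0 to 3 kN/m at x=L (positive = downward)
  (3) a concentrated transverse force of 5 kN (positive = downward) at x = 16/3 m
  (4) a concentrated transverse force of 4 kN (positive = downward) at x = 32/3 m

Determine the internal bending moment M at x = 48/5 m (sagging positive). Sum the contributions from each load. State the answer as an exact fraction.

Load 1 — uniform load w=11 kN/m over full span:
  M_1 = wx(L-x)/2 = 11·(48/5)·(16-(48/5))/2 = 8448/25 kN·m
Load 2 — triangular load w₀=3 kN/m (0→w₀ over full span):
  M_2 = w₀Lx/6 - w₀x³/(6L) = 3·16·(48/5)/6 - 3·(48/5)³/(6·16) = 6144/125 kN·m
Load 3 — point force P=5 kN at a=16/3 m (b=L-a=32/3):
  M_3 = Pa(L-x)/L  [x>a] = 5·(16/3)·(16-(48/5))/16 = 32/3 kN·m
Load 4 — point force P=4 kN at a=32/3 m (b=L-a=16/3):
  M_4 = Pbx/L  [x≤a] = 4·(16/3)·(48/5)/16 = 64/5 kN·m
Superposition: M = Σ M_i = 153952/375 kN·m ≈ 410.538667 kN·m

M(48/5) = 153952/375 kN·m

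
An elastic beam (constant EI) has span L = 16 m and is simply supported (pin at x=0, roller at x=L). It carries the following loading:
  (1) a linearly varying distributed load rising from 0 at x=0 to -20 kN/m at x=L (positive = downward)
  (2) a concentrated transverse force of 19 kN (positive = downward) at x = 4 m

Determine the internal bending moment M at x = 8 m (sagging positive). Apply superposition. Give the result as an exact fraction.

Load 1 — triangular load w₀=-20 kN/m (0→w₀ over full span):
  M_1 = w₀Lx/6 - w₀x³/(6L) = (-20)·16·8/6 - (-20)·8³/(6·16) = -320 kN·m
Load 2 — point force P=19 kN at a=4 m (b=L-a=12):
  M_2 = Pa(L-x)/L  [x>a] = 19·4·(16-8)/16 = 38 kN·m
Superposition: M = Σ M_i = -282 kN·m ≈ -282.000000 kN·m

M(8) = -282 kN·m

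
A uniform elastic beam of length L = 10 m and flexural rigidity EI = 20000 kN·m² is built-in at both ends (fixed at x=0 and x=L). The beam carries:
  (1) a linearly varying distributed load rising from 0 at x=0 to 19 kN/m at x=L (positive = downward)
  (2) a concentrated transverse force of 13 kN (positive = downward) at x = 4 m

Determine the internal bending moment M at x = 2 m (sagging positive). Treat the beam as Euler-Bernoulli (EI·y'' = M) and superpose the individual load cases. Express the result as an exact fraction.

Load 1 — triangular load w₀=19 kN/m (0→w₀ over full span):
  M_1 = 3w₀Lx/20 - w₀L²/30 - w₀x³/(6L) = 3·19·10·2/20 - 19·10²/30 - 19·2³/(6·10) = -133/15 kN·m
Load 2 — point force P=13 kN at a=4 m (b=L-a=6):
  M_2 = Pb²(3a+b)x/L³ - Pab²/L²  [x≤a] = 13·6²·(3·4+6)·2/10³ - 13·4·6²/10² = -234/125 kN·m
Superposition: M = Σ M_i = -4027/375 kN·m ≈ -10.738667 kN·m

M(2) = -4027/375 kN·m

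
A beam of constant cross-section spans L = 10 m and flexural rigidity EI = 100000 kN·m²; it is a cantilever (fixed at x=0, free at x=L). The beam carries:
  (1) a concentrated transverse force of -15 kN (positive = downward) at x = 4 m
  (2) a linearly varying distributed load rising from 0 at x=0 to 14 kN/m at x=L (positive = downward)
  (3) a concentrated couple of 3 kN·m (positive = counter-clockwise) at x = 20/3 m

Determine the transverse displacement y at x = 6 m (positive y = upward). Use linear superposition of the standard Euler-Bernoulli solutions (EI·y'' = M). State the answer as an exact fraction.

Load 1 — point force P=-15 kN at a=4 m (b=L-a=6):
  y_1 = -Pa²(3x-a)/(6EI)  [x>a] = -(-15)·4²·(3·6-4)/(6·100000) = 7/1250 m
Load 2 — triangular load w₀=14 kN/m (0→w₀ over full span):
  y_2 = (w₀Lx³/12-w₀L²x²/6-w₀x⁵/(120L))/EI = (14·10·6³/12-14·10²·6²/6-14·6⁵/(120·10))/100000 = -37317/625000 m
Load 3 — applied couple M₀=3 kN·m at a=20/3 m (b=L-a=10/3):
  y_3 = M₀x²/(2EI)  [x≤a] = 3·6²/(2·100000) = 27/50000 m
Superposition: y = Σ y_i = -66959/1250000 m ≈ -0.053567 m

y(6) = -66959/1250000 m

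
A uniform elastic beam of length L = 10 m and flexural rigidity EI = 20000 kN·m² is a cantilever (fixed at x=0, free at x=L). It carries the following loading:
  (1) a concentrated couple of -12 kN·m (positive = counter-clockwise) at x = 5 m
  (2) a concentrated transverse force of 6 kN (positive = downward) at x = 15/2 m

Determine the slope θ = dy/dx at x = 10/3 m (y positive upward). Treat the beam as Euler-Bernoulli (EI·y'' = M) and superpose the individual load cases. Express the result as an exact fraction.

θ(10/3) = -47/6000 rad

Load 1 — applied couple M₀=-12 kN·m at a=5 m (b=L-a=5):
  θ_1 = M₀x/EI  [x≤a] = (-12)·(10/3)/20000 = -1/500 rad
Load 2 — point force P=6 kN at a=15/2 m (b=L-a=5/2):
  θ_2 = -Px(2a-x)/(2EI)  [x≤a] = -6·(10/3)·(2·(15/2)-(10/3))/(2·20000) = -7/1200 rad
Superposition: θ = Σ θ_i = -47/6000 rad ≈ -0.007833 rad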